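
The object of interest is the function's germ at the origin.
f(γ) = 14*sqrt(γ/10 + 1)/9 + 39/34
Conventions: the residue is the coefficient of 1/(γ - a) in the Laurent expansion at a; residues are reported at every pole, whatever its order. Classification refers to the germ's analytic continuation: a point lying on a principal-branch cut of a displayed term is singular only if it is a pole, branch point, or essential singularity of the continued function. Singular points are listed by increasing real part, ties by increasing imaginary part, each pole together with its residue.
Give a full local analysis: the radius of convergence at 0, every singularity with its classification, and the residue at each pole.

Branch term (14/9)*sqrt(1 - γ/(-10)): its argument vanishes at γ = -10, a square-root branch point, modulus 10.
The radius of convergence is the smallest modulus among the singular points: 10.

Radius of convergence at 0: 10.
At -10: an algebraic (square-root) branch point.


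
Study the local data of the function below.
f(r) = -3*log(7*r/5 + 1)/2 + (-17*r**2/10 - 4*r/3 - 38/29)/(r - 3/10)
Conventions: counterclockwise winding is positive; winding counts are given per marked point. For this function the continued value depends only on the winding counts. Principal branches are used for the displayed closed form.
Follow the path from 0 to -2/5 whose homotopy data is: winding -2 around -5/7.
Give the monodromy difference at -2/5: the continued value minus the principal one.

Continued minus principal equals (6)*pi*i.

The rational part is single-valued and drops out of the difference; each branch term changes only by its own monodromy.
(-3/2)*log(1 - r/(-5/7)): each positive loop around -5/7 adds 2*pi*i to the log, so winding -2 contributes (-3/2)*(-2)*2*pi*i = (6)*pi*i.
Summing the contributions at r = -2/5 gives (6)*pi*i.


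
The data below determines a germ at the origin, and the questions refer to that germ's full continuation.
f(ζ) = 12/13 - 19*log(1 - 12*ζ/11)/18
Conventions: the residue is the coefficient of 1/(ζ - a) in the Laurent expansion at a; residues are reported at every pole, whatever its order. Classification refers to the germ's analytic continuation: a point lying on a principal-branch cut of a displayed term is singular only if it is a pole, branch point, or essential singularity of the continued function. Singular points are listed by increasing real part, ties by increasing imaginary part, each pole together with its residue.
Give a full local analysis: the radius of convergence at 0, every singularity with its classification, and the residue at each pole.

Radius of convergence at 0: 11/12.
At 11/12: a logarithmic branch point.

Branch term (-19/18)*log(1 - ζ/(11/12)): its argument vanishes at ζ = 11/12, a logarithmic branch point, modulus 11/12.
The radius of convergence is the smallest modulus among the singular points: 11/12.


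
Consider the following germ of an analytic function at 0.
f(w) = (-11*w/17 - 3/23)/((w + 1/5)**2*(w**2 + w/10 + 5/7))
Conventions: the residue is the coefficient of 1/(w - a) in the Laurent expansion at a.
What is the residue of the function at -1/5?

At the order-2 pole -1/5 set g(w) = (w - (-1/5))^2*f(w) = (-11*w/17 - 3/23)/(w**2 + w/10 + 5/7).
Order-2 pole: residue = g'(a); g'(-1/5) = -22772050/25825159, so the residue is -22772050/25825159.

The residue is -22772050/25825159.


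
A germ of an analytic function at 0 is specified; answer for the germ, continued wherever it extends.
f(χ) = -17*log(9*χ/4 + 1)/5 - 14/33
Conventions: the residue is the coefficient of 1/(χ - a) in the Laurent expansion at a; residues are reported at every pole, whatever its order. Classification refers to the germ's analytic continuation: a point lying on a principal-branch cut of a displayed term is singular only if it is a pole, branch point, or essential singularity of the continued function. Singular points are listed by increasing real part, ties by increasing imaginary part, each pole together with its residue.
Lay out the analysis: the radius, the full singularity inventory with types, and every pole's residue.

Radius of convergence at 0: 4/9.
At -4/9: a logarithmic branch point.

Branch term (-17/5)*log(1 - χ/(-4/9)): its argument vanishes at χ = -4/9, a logarithmic branch point, modulus 4/9.
The radius of convergence is the smallest modulus among the singular points: 4/9.


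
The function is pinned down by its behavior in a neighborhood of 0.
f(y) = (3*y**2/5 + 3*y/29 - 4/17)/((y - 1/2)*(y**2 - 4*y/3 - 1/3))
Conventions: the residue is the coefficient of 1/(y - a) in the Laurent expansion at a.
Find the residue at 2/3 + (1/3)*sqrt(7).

The residue is 2053/7395 + (257/1479)*sqrt(7).

The factor y**2 - 4*y/3 - 1/3 splits as (y - a)(y - a') with a = 2/3 + (1/3)*sqrt(7), a' = 2/3 - (1/3)*sqrt(7). At the order-1 pole a set g(y) = (y - a)*f(y) = [(3*y**2/5 + 3*y/29 - 4/17)/(y - 1/2)] / (y - a').
Simple pole: residue = g(a) at a = 2/3 + (1/3)*sqrt(7), which is 2053/7395 + (257/1479)*sqrt(7).


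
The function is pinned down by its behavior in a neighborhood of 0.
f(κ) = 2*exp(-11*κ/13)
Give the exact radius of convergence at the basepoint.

The radius of convergence is infinite.

The factor exp(-11*κ/13) is entire and contributes no finite singular point.
The polynomial part has no poles.
No finite singular points: the Taylor series at 0 converges everywhere.


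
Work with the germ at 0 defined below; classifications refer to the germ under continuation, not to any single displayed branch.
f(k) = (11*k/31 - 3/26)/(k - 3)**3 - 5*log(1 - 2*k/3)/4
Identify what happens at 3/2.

The term (-5/4)*log(1 - k/(3/2)) has argument 1 - 3/2/(3/2) = 0 at 3/2: a logarithmic (infinitely-sheeted) branch point; the remaining terms are analytic or single-valued there.

The point is a logarithmic branch point.


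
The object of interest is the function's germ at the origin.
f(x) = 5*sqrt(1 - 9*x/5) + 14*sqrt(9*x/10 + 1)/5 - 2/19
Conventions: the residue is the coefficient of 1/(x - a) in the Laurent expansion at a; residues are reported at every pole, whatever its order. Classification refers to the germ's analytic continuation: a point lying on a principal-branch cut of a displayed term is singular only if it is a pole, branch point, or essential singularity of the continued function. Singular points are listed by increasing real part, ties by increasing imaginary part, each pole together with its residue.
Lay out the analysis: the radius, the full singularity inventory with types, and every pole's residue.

Radius of convergence at 0: 5/9.
At -10/9: an algebraic (square-root) branch point.
At 5/9: an algebraic (square-root) branch point.

Branch term (5)*sqrt(1 - x/(5/9)): its argument vanishes at x = 5/9, a square-root branch point, modulus 5/9.
Branch term (14/5)*sqrt(1 - x/(-10/9)): its argument vanishes at x = -10/9, a square-root branch point, modulus 10/9.
The radius of convergence is the smallest modulus among the singular points: 5/9.
List the singular points by increasing real part (a conjugate pair: the negative imaginary part first).


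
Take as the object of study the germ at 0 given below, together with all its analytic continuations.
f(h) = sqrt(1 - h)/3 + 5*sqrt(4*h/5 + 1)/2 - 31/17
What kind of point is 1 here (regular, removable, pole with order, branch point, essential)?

The point is an algebraic (square-root) branch point.

The term (1/3)*sqrt(1 - h/(1)) has argument 1 - 1/(1) = 0 at 1: a square-root (algebraic, two-sheeted) branch point; the remaining terms are analytic or single-valued there.


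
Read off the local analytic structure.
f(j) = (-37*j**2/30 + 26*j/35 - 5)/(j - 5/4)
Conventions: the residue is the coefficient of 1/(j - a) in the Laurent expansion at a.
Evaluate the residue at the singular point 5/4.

At the order-1 pole 5/4 set g(j) = (j - (5/4))*f(j) = -37*j**2/30 + 26*j/35 - 5.
Simple pole: residue = g(a) at a = 5/4, which is -4031/672.

The residue is -4031/672.


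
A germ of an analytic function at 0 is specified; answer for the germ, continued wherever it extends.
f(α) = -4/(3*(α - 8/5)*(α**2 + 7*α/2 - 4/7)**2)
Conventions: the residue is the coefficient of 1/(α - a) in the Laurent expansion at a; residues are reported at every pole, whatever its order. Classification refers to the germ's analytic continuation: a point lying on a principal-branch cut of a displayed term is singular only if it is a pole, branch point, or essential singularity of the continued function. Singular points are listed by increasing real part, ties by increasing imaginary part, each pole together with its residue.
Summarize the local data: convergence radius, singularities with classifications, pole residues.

Radius of convergence at 0: -7/4 + (1/28)*sqrt(2849).
At -7/4 - (1/28)*sqrt(2849): a pole of order 2; residue 30625/2645376 + (7370335/438203889024)*sqrt(2849).
At -7/4 + (1/28)*sqrt(2849): a pole of order 2; residue 30625/2645376 - (7370335/438203889024)*sqrt(2849).
At 8/5: a pole of order 1; residue -30625/1322688.

Denominator factor (α**2 + 7*α/2 - 4/7)^2: discriminant 407/28, real irrational roots -7/4 + (1/28)*sqrt(2849) and -7/4 - (1/28)*sqrt(2849); poles of order 2, moduli -7/4 + (1/28)*sqrt(2849) and 7/4 + (1/28)*sqrt(2849).
Denominator factor (α - 8/5): pole of order 1 at 8/5, modulus 8/5.
The radius of convergence is the smallest modulus among the singular points: -7/4 + (1/28)*sqrt(2849).
The factor α**2 + 7*α/2 - 4/7 splits as (α - a)(α - a') with a = -7/4 - (1/28)*sqrt(2849), a' = -7/4 + (1/28)*sqrt(2849). At the order-2 pole a set g(α) = (α - a)^2*f(α) = [-4/(3*(α - 8/5))] / (α - a')^2.
Order-2 pole: residue = g'(a); g'(-7/4 - (1/28)*sqrt(2849)) = 30625/2645376 + (7370335/438203889024)*sqrt(2849), so the residue is 30625/2645376 + (7370335/438203889024)*sqrt(2849).
The factor α**2 + 7*α/2 - 4/7 splits as (α - a)(α - a') with a = -7/4 + (1/28)*sqrt(2849), a' = -7/4 - (1/28)*sqrt(2849). At the order-2 pole a set g(α) = (α - a)^2*f(α) = [-4/(3*(α - 8/5))] / (α - a')^2.
Order-2 pole: residue = g'(a); g'(-7/4 + (1/28)*sqrt(2849)) = 30625/2645376 - (7370335/438203889024)*sqrt(2849), so the residue is 30625/2645376 - (7370335/438203889024)*sqrt(2849).
At the order-1 pole 8/5 set g(α) = (α - (8/5))*f(α) = -4/(3*(α**2 + 7*α/2 - 4/7)**2).
Simple pole: residue = g(a) at a = 8/5, which is -30625/1322688.
List the singular points by increasing real part (a conjugate pair: the negative imaginary part first).


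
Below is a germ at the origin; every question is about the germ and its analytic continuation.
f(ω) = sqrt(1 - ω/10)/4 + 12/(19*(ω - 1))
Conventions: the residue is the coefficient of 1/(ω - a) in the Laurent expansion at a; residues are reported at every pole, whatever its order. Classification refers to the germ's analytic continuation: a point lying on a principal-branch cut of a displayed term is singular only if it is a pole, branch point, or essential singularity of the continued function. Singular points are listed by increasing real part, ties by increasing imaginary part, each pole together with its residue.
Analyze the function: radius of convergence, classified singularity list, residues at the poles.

Denominator factor (ω - 1): pole of order 1 at 1, modulus 1.
Branch term (1/4)*sqrt(1 - ω/(10)): its argument vanishes at ω = 10, a square-root branch point, modulus 10.
The radius of convergence is the smallest modulus among the singular points: 1.
The branch term is analytic at 1 and contributes nothing to the residue; only the rational part matters.
At the order-1 pole 1 set g(ω) = (ω - (1))*(rational part) = 12/19.
Simple pole: residue = g(a) at a = 1, which is 12/19.
List the singular points by increasing real part (a conjugate pair: the negative imaginary part first).

Radius of convergence at 0: 1.
At 1: a pole of order 1; residue 12/19.
At 10: an algebraic (square-root) branch point.


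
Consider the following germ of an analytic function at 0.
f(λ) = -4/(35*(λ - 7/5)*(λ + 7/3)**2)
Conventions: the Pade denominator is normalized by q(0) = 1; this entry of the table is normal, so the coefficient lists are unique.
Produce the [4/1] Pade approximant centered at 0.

The Pade approximant has numerator coefficients [36/2401, -37152/6974905, 350892/48824335, -458784/341770345, 6155676/2392392415]; denominator coefficients [1, -617/2905].

Taylor coefficients needed (expand at 0): a_0 = 36/2401, a_1 = -36/16807, a_2 = 792/117649, a_3 = 72/823543, a_4 = 14940/5764801, a_5 = 22212/40353607.
Write the denominator as Q(λ) = 1 + q1*λ. Requiring Q*f - P = O(λ^6) with deg P <= 4 kills the coefficients of λ^5..λ^5 in Q*f:
  λ^5: a_5 + q1*a_4 = 0, i.e. 22212/40353607 + (14940/5764801)*q1 = 0.
Solving this linear system: q1 = -617/2905.
The numerator is Q*f truncated at degree 4: P0 = a_0 = 36/2401; P1 = a_1 + q1*a_0 = -37152/6974905; P2 = a_2 + q1*a_1 = 350892/48824335; P3 = a_3 + q1*a_2 = -458784/341770345; P4 = a_4 + q1*a_3 = 6155676/2392392415.


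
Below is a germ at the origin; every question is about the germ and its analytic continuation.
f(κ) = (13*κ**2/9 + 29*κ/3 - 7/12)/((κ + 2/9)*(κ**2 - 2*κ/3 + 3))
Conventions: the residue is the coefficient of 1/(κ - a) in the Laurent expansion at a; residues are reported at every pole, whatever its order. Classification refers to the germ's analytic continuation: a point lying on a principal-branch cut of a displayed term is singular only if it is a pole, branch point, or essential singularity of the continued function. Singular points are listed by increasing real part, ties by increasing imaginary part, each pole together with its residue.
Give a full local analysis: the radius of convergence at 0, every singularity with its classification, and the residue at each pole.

Radius of convergence at 0: 2/9.
At -2/9: a pole of order 1; residue -7757/9324.
At (1/3) - ((1/3)*sqrt(26))*i: a pole of order 1; residue (7075/6216) + ((87319/161616)*sqrt(26))*i.
At (1/3) + ((1/3)*sqrt(26))*i: a pole of order 1; residue (7075/6216) - ((87319/161616)*sqrt(26))*i.

Denominator factor (κ + 2/9): pole of order 1 at -2/9, modulus 2/9.
Denominator factor (κ**2 - 2*κ/3 + 3): discriminant -104/9, complex-conjugate roots (1/3) + ((1/3)*sqrt(26))*i and (1/3) - ((1/3)*sqrt(26))*i; poles of order 1, moduli sqrt(3) and sqrt(3).
The radius of convergence is the smallest modulus among the singular points: 2/9.
At the order-1 pole -2/9 set g(κ) = (κ - (-2/9))*f(κ) = (13*κ**2/9 + 29*κ/3 - 7/12)/(κ**2 - 2*κ/3 + 3).
Simple pole: residue = g(a) at a = -2/9, which is -7757/9324.
The factor κ**2 - 2*κ/3 + 3 splits as (κ - a)(κ - a') with a = (1/3) - ((1/3)*sqrt(26))*i, a' = (1/3) + ((1/3)*sqrt(26))*i. At the order-1 pole a set g(κ) = (κ - a)*f(κ) = [(13*κ**2/9 + 29*κ/3 - 7/12)/(κ + 2/9)] / (κ - a').
Simple pole: residue = g(a) at a = (1/3) - ((1/3)*sqrt(26))*i, which is (7075/6216) + ((87319/161616)*sqrt(26))*i.
The factor κ**2 - 2*κ/3 + 3 splits as (κ - a)(κ - a') with a = (1/3) + ((1/3)*sqrt(26))*i, a' = (1/3) - ((1/3)*sqrt(26))*i. At the order-1 pole a set g(κ) = (κ - a)*f(κ) = [(13*κ**2/9 + 29*κ/3 - 7/12)/(κ + 2/9)] / (κ - a').
Simple pole: residue = g(a) at a = (1/3) + ((1/3)*sqrt(26))*i, which is (7075/6216) - ((87319/161616)*sqrt(26))*i.
List the singular points by increasing real part (a conjugate pair: the negative imaginary part first).


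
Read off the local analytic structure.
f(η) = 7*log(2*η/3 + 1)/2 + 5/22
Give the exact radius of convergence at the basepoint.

The radius of convergence is 3/2.

Branch term (7/2)*log(1 - η/(-3/2)): its argument vanishes at η = -3/2, a logarithmic branch point, modulus 3/2.
The radius of convergence is the smallest modulus among the singular points: 3/2.


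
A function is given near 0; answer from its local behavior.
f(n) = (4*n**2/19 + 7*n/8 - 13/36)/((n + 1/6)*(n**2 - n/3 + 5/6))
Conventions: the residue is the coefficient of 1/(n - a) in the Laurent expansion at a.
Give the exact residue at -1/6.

The residue is -457/836.

At the order-1 pole -1/6 set g(n) = (n - (-1/6))*f(n) = (4*n**2/19 + 7*n/8 - 13/36)/(n**2 - n/3 + 5/6).
Simple pole: residue = g(a) at a = -1/6, which is -457/836.


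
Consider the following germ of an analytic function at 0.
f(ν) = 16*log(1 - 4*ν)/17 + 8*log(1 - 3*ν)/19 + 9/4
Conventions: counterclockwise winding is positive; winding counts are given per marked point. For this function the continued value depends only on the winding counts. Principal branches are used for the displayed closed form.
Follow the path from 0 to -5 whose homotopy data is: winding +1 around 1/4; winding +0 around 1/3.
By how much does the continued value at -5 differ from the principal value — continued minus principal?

The rational part is single-valued and drops out of the difference; each branch term changes only by its own monodromy.
(8/19)*log(1 - ν/(1/3)): winding 0 around 1/3, so this term returns to its principal value, contribution 0.
(16/17)*log(1 - ν/(1/4)): each positive loop around 1/4 adds 2*pi*i to the log, so winding +1 contributes (16/17)*(1)*2*pi*i = (32/17)*pi*i.
Summing the contributions at ν = -5 gives (32/17)*pi*i.

Continued minus principal equals (32/17)*pi*i.


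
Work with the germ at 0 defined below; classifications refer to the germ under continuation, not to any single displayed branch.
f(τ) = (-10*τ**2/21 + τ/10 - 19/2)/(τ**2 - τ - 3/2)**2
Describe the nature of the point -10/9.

The point is a regular point.

Denominator factors: τ**2 - τ - 3/2 = 137/162 at τ = -10/9 — none vanishes.
So the germ continues analytically to -10/9.


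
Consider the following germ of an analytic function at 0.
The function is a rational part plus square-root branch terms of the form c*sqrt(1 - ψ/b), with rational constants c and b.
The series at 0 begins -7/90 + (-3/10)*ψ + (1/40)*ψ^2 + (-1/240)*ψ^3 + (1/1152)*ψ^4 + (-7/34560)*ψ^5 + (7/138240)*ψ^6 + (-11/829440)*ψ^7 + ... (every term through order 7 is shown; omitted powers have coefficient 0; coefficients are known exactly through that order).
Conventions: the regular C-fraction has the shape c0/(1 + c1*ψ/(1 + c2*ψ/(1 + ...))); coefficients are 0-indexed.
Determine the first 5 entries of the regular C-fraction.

The regular C-fraction coefficients are [-7/90, -27/7, 331/84, 7/3972, 655/3972].

Taylor coefficients (read off): a_0 = -7/90, a_1 = -3/10, a_2 = 1/40, a_3 = -1/240, a_4 = 1/1152.
c0 = a_0 = -7/90. Peel one level at a time: if S = 1 + c*ψ/S' with S'(0) = 1, then c is the ψ-coefficient of S and S' = c*ψ/(S - 1).
S_1 = c0/f = 1 + (-27/7)*ψ + (2979/196)*ψ^2 + ...; c1 = -27/7.
S_2 = c1*ψ/(S_1 - 1) = 1 + (331/84)*ψ + (-1/144)*ψ^2 + ...; c2 = 331/84.
S_3 = c2*ψ/(S_2 - 1) = 1 + (7/3972)*ψ + (-4585/15776784)*ψ^2 + ...; c3 = 7/3972.
S_4 = c3*ψ/(S_3 - 1) = 1 + (655/3972)*ψ + ...; c4 = 655/3972.


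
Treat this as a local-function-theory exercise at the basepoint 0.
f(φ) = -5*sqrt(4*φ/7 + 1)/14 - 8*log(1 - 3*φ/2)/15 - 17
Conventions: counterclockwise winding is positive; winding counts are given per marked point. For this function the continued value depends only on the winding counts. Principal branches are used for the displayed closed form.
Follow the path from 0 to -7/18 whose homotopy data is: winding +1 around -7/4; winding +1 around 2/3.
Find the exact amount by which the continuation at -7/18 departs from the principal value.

Continued minus principal equals ((5/21)*sqrt(7)) - ((16/15)*pi)*i.

The rational part is single-valued and drops out of the difference; each branch term changes only by its own monodromy.
(-8/15)*log(1 - φ/(2/3)): each positive loop around 2/3 adds 2*pi*i to the log, so winding +1 contributes (-8/15)*(1)*2*pi*i = -(16/15)*pi*i.
(-5/14)*sqrt(1 - φ/(-7/4)): winding +1 is odd, the square root flips sign, contributing -2*(-5/14)*sqrt(1 - (-7/18)/(-7/4)) = -2*(-5/14)*sqrt(7/9) = (5/21)*sqrt(7).
Summing the contributions at φ = -7/18 gives ((5/21)*sqrt(7)) - ((16/15)*pi)*i.


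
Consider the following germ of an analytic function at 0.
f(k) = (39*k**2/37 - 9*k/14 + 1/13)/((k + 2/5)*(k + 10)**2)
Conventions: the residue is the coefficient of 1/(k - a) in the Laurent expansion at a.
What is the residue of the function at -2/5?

At the order-1 pole -2/5 set g(k) = (k - (-2/5))*f(k) = (39*k**2/37 - 9*k/14 + 1/13)/(k + 10)**2.
Simple pole: residue = g(a) at a = -2/5, which is 10579/1939392.

The residue is 10579/1939392.


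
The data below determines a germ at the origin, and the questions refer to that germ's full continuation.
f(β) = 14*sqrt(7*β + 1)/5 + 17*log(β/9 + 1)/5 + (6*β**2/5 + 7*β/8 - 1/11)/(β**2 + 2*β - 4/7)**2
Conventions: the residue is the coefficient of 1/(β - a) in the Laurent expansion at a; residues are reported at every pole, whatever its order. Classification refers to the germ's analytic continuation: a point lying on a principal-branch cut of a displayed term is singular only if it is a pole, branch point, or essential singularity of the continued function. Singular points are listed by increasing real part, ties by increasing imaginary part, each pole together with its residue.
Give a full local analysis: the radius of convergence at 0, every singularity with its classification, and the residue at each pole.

Radius of convergence at 0: 1/7.
At -9: a logarithmic branch point.
At -1 - (1/7)*sqrt(77): a pole of order 2; residue -(5087/212960)*sqrt(77).
At -1/7: an algebraic (square-root) branch point.
At -1 + (1/7)*sqrt(77): a pole of order 2; residue (5087/212960)*sqrt(77).

Denominator factor (β**2 + 2*β - 4/7)^2: discriminant 44/7, real irrational roots -1 + (1/7)*sqrt(77) and -1 - (1/7)*sqrt(77); poles of order 2, moduli -1 + (1/7)*sqrt(77) and 1 + (1/7)*sqrt(77).
Branch term (14/5)*sqrt(1 - β/(-1/7)): its argument vanishes at β = -1/7, a square-root branch point, modulus 1/7.
Branch term (17/5)*log(1 - β/(-9)): its argument vanishes at β = -9, a logarithmic branch point, modulus 9.
The radius of convergence is the smallest modulus among the singular points: 1/7.
The branch terms are analytic at -1 - (1/7)*sqrt(77) and contribute nothing to the residue; only the rational part matters.
The factor β**2 + 2*β - 4/7 splits as (β - a)(β - a') with a = -1 - (1/7)*sqrt(77), a' = -1 + (1/7)*sqrt(77). At the order-2 pole a set g(β) = (β - a)^2*(rational part) = [6*β**2/5 + 7*β/8 - 1/11] / (β - a')^2.
Order-2 pole: residue = g'(a); g'(-1 - (1/7)*sqrt(77)) = -(5087/212960)*sqrt(77), so the residue is -(5087/212960)*sqrt(77).
The branch terms are analytic at -1 + (1/7)*sqrt(77) and contribute nothing to the residue; only the rational part matters.
The factor β**2 + 2*β - 4/7 splits as (β - a)(β - a') with a = -1 + (1/7)*sqrt(77), a' = -1 - (1/7)*sqrt(77). At the order-2 pole a set g(β) = (β - a)^2*(rational part) = [6*β**2/5 + 7*β/8 - 1/11] / (β - a')^2.
Order-2 pole: residue = g'(a); g'(-1 + (1/7)*sqrt(77)) = (5087/212960)*sqrt(77), so the residue is (5087/212960)*sqrt(77).
List the singular points by increasing real part (a conjugate pair: the negative imaginary part first).


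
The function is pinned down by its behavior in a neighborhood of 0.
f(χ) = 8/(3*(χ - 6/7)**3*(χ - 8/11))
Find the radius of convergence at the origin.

The radius of convergence is 8/11.

Denominator factor (χ - 6/7)^3: pole of order 3 at 6/7, modulus 6/7.
Denominator factor (χ - 8/11): pole of order 1 at 8/11, modulus 8/11.
The radius of convergence is the smallest modulus among the singular points: 8/11.


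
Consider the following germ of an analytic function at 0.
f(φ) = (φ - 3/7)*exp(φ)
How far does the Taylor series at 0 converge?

The factor exp(φ) is entire and contributes no finite singular point.
The polynomial part has no poles.
No finite singular points: the Taylor series at 0 converges everywhere.

The radius of convergence is infinite.


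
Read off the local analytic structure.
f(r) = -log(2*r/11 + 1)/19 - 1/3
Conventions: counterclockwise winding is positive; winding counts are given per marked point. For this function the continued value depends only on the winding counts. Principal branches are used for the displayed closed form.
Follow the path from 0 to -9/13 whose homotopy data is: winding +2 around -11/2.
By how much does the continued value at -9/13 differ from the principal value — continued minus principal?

The rational part is single-valued and drops out of the difference; each branch term changes only by its own monodromy.
(-1/19)*log(1 - r/(-11/2)): each positive loop around -11/2 adds 2*pi*i to the log, so winding +2 contributes (-1/19)*(2)*2*pi*i = -(4/19)*pi*i.
Summing the contributions at r = -9/13 gives -(4/19)*pi*i.

Continued minus principal equals -(4/19)*pi*i.


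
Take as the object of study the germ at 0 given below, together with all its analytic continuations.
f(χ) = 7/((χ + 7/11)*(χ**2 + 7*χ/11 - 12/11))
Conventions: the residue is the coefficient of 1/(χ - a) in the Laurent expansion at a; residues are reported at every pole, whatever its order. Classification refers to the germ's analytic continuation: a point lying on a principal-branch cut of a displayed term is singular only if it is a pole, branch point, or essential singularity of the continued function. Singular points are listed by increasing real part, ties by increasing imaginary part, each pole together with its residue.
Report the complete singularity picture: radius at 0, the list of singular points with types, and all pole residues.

Denominator factor (χ + 7/11): pole of order 1 at -7/11, modulus 7/11.
Denominator factor (χ**2 + 7*χ/11 - 12/11): discriminant 577/121, real irrational roots -7/22 + (1/22)*sqrt(577) and -7/22 - (1/22)*sqrt(577); poles of order 1, moduli -7/22 + (1/22)*sqrt(577) and 7/22 + (1/22)*sqrt(577).
The radius of convergence is the smallest modulus among the singular points: 7/11.
The factor χ**2 + 7*χ/11 - 12/11 splits as (χ - a)(χ - a') with a = -7/22 - (1/22)*sqrt(577), a' = -7/22 + (1/22)*sqrt(577). At the order-1 pole a set g(χ) = (χ - a)*f(χ) = [7/(χ + 7/11)] / (χ - a').
Simple pole: residue = g(a) at a = -7/22 - (1/22)*sqrt(577), which is 77/24 + (539/13848)*sqrt(577).
At the order-1 pole -7/11 set g(χ) = (χ - (-7/11))*f(χ) = 7/(χ**2 + 7*χ/11 - 12/11).
Simple pole: residue = g(a) at a = -7/11, which is -77/12.
The factor χ**2 + 7*χ/11 - 12/11 splits as (χ - a)(χ - a') with a = -7/22 + (1/22)*sqrt(577), a' = -7/22 - (1/22)*sqrt(577). At the order-1 pole a set g(χ) = (χ - a)*f(χ) = [7/(χ + 7/11)] / (χ - a').
Simple pole: residue = g(a) at a = -7/22 + (1/22)*sqrt(577), which is 77/24 - (539/13848)*sqrt(577).
List the singular points by increasing real part (a conjugate pair: the negative imaginary part first).

Radius of convergence at 0: 7/11.
At -7/22 - (1/22)*sqrt(577): a pole of order 1; residue 77/24 + (539/13848)*sqrt(577).
At -7/11: a pole of order 1; residue -77/12.
At -7/22 + (1/22)*sqrt(577): a pole of order 1; residue 77/24 - (539/13848)*sqrt(577).


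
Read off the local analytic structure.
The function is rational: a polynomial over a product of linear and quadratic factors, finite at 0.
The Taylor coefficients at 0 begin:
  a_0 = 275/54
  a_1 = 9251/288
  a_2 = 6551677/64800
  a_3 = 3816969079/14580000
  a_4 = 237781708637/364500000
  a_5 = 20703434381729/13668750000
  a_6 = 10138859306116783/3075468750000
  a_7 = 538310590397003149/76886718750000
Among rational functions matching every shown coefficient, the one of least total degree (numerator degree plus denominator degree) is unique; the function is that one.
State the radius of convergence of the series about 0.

No rational of total degree below 6 reproduces all 8 coefficients; solving the [1/5] Pade equations on them gives f(ρ) = (-35*ρ/32 - 1/2)/((ρ - 3/5)**3*(ρ**2 + 2*ρ/5 + 5/11)), whose expansion matches every shown term.
Denominator factor (ρ**2 + 2*ρ/5 + 5/11): discriminant -456/275, complex-conjugate roots (-1/5) + ((1/55)*sqrt(1254))*i and (-1/5) - ((1/55)*sqrt(1254))*i; poles of order 1, moduli (1/11)*sqrt(55) and (1/11)*sqrt(55).
Denominator factor (ρ - 3/5)^3: pole of order 3 at 3/5, modulus 3/5.
The radius of convergence is the smallest modulus among the singular points: 3/5.

The radius of convergence is 3/5.


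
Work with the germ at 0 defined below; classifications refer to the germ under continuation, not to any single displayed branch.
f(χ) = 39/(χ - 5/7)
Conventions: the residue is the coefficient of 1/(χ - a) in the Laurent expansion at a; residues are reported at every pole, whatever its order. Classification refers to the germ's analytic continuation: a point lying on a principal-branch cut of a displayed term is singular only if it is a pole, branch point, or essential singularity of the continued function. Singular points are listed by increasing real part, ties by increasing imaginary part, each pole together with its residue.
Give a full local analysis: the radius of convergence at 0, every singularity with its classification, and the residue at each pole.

Radius of convergence at 0: 5/7.
At 5/7: a pole of order 1; residue 39.

Denominator factor (χ - 5/7): pole of order 1 at 5/7, modulus 5/7.
The radius of convergence is the smallest modulus among the singular points: 5/7.
At the order-1 pole 5/7 set g(χ) = (χ - (5/7))*f(χ) = 39.
Simple pole: residue = g(a) at a = 5/7, which is 39.


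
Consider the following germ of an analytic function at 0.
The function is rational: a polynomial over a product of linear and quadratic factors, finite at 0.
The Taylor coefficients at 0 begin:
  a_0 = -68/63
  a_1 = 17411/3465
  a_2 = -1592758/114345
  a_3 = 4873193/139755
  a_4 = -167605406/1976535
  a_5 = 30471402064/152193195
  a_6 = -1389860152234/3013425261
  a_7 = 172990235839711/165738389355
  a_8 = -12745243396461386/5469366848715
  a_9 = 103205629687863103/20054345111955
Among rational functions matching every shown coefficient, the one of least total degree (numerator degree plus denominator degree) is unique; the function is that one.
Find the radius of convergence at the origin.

The radius of convergence is 1/2.

No rational of total degree below 8 reproduces all 10 coefficients; solving the [2/6] Pade equations on them gives f(ρ) = (31*ρ**2/11 + 23*ρ/20 - 17/7)/((ρ + 1/2)**2*(ρ**2 + 3*ρ/11 + 3)**2), whose expansion matches every shown term.
Denominator factor (ρ + 1/2)^2: pole of order 2 at -1/2, modulus 1/2.
Denominator factor (ρ**2 + 3*ρ/11 + 3)^2: discriminant -1443/121, complex-conjugate roots (-3/22) + ((1/22)*sqrt(1443))*i and (-3/22) - ((1/22)*sqrt(1443))*i; poles of order 2, moduli sqrt(3) and sqrt(3).
The radius of convergence is the smallest modulus among the singular points: 1/2.


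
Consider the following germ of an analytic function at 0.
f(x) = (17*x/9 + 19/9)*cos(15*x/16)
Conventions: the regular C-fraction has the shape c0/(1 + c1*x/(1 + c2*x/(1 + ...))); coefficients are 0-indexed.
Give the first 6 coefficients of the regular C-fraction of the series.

Taylor coefficients (expand at 0): a_0 = 19/9, a_1 = 17/9, a_2 = -475/512, a_3 = -425/512, a_4 = 35625/524288, a_5 = 31875/524288.
c0 = a_0 = 19/9. Peel one level at a time: if S = 1 + c*x/S' with S'(0) = 1, then c is the x-coefficient of S and S' = c*x/(S - 1).
S_1 = c0/f = 1 + (-17/19)*x + (229193/184832)*x^2 + ...; c1 = -17/19.
S_2 = c1*x/(S_1 - 1) = 1 + (229193/165376)*x + (51568425/75759616)*x^2 + ...; c2 = 229193/165376.
S_3 = c2*x/(S_2 - 1) = 1 + (-4275/8704)*x + (-30459375/234693632)*x^2 + ...; c3 = -4275/8704.
S_4 = c3*x/(S_3 - 1) = 1 + (-121125/458386)*x + (-35006317125/210117724996)*x^2 + ...; c4 = -121125/458386.
S_5 = c4*x/(S_4 - 1) = 1 + (-5491187/8709334)*x + ...; c5 = -5491187/8709334.

The regular C-fraction coefficients are [19/9, -17/19, 229193/165376, -4275/8704, -121125/458386, -5491187/8709334].


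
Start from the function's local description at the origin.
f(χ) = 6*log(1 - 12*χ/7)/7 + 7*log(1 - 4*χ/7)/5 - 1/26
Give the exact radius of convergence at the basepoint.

Branch term (7/5)*log(1 - χ/(7/4)): its argument vanishes at χ = 7/4, a logarithmic branch point, modulus 7/4.
Branch term (6/7)*log(1 - χ/(7/12)): its argument vanishes at χ = 7/12, a logarithmic branch point, modulus 7/12.
The radius of convergence is the smallest modulus among the singular points: 7/12.

The radius of convergence is 7/12.


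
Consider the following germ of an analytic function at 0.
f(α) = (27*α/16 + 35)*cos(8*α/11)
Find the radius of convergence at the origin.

The factor cos(8*α/11) is entire and contributes no finite singular point.
The polynomial part has no poles.
No finite singular points: the Taylor series at 0 converges everywhere.

The radius of convergence is infinite.


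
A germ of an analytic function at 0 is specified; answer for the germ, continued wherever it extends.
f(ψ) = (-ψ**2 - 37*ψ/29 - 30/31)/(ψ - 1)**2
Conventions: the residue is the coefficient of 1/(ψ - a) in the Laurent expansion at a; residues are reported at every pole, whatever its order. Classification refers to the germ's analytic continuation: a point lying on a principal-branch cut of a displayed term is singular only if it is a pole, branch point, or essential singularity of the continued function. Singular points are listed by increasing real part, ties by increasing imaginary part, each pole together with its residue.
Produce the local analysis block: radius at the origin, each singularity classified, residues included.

Denominator factor (ψ - 1)^2: pole of order 2 at 1, modulus 1.
The radius of convergence is the smallest modulus among the singular points: 1.
At the order-2 pole 1 set g(ψ) = (ψ - (1))^2*f(ψ) = -ψ**2 - 37*ψ/29 - 30/31.
Order-2 pole: residue = g'(a); g'(1) = -95/29, so the residue is -95/29.

Radius of convergence at 0: 1.
At 1: a pole of order 2; residue -95/29.


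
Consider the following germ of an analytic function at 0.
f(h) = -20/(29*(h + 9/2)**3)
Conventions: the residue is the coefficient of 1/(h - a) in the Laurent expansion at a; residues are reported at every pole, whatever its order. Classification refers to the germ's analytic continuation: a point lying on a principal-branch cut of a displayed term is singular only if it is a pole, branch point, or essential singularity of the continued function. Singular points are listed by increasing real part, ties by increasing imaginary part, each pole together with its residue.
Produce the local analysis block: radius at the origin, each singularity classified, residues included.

Radius of convergence at 0: 9/2.
At -9/2: a pole of order 3; residue 0.

Denominator factor (h + 9/2)^3: pole of order 3 at -9/2, modulus 9/2.
The radius of convergence is the smallest modulus among the singular points: 9/2.
At the order-3 pole -9/2 set g(h) = (h - (-9/2))^3*f(h) = -20/29.
Order-3 pole: residue = g''(a)/2; g''(-9/2) = 0, so the residue is 0.


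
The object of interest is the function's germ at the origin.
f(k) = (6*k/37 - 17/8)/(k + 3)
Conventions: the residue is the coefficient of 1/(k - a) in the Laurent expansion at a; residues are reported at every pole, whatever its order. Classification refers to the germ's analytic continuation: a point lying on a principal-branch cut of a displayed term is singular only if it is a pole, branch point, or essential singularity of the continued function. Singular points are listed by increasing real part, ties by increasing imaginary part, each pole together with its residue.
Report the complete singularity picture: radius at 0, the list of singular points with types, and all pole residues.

Denominator factor (k + 3): pole of order 1 at -3, modulus 3.
The radius of convergence is the smallest modulus among the singular points: 3.
At the order-1 pole -3 set g(k) = (k - (-3))*f(k) = 6*k/37 - 17/8.
Simple pole: residue = g(a) at a = -3, which is -773/296.

Radius of convergence at 0: 3.
At -3: a pole of order 1; residue -773/296.


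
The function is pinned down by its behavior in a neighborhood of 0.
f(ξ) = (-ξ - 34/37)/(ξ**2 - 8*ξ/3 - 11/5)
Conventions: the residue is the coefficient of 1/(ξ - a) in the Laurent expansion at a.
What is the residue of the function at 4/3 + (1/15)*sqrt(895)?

The factor ξ**2 - 8*ξ/3 - 11/5 splits as (ξ - a)(ξ - a') with a = 4/3 + (1/15)*sqrt(895), a' = 4/3 - (1/15)*sqrt(895). At the order-1 pole a set g(ξ) = (ξ - a)*f(ξ) = [-ξ - 34/37] / (ξ - a').
Simple pole: residue = g(a) at a = 4/3 + (1/15)*sqrt(895), which is -1/2 - (125/6623)*sqrt(895).

The residue is -1/2 - (125/6623)*sqrt(895).


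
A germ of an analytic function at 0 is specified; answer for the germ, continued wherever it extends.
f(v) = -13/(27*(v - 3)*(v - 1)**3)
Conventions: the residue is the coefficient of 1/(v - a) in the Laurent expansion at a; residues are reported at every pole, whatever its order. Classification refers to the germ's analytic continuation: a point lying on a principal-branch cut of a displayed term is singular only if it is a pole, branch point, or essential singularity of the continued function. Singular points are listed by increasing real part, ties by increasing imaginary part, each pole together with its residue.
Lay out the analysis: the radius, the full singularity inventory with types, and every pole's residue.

Denominator factor (v - 1)^3: pole of order 3 at 1, modulus 1.
Denominator factor (v - 3): pole of order 1 at 3, modulus 3.
The radius of convergence is the smallest modulus among the singular points: 1.
At the order-3 pole 1 set g(v) = (v - (1))^3*f(v) = -13/(27*(v - 3)).
Order-3 pole: residue = g''(a)/2; g''(1) = 13/108, so the residue is 13/216.
At the order-1 pole 3 set g(v) = (v - (3))*f(v) = -13/(27*(v - 1)**3).
Simple pole: residue = g(a) at a = 3, which is -13/216.
List the singular points by increasing real part (a conjugate pair: the negative imaginary part first).

Radius of convergence at 0: 1.
At 1: a pole of order 3; residue 13/216.
At 3: a pole of order 1; residue -13/216.


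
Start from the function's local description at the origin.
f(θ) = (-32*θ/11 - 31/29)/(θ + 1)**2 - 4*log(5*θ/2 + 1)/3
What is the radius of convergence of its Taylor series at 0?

Denominator factor (θ + 1)^2: pole of order 2 at -1, modulus 1.
Branch term (-4/3)*log(1 - θ/(-2/5)): its argument vanishes at θ = -2/5, a logarithmic branch point, modulus 2/5.
The radius of convergence is the smallest modulus among the singular points: 2/5.

The radius of convergence is 2/5.


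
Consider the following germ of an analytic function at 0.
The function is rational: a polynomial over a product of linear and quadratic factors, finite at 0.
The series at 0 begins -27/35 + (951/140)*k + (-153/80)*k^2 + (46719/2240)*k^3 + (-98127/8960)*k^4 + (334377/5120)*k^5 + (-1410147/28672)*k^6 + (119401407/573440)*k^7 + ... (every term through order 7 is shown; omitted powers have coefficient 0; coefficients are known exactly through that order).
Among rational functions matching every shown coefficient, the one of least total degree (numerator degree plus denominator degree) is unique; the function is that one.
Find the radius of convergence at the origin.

The radius of convergence is -1/24 + (1/24)*sqrt(193).

No rational of total degree below 4 reproduces all 8 coefficients; solving the [2/2] Pade equations on them gives f(k) = (-7*k**2/10 - 11*k/5 + 9/35)/(k**2 - k/12 - 1/3), whose expansion matches every shown term.
Denominator factor (k**2 - k/12 - 1/3): discriminant 193/144, real irrational roots 1/24 + (1/24)*sqrt(193) and 1/24 - (1/24)*sqrt(193); poles of order 1, moduli 1/24 + (1/24)*sqrt(193) and -1/24 + (1/24)*sqrt(193).
The radius of convergence is the smallest modulus among the singular points: -1/24 + (1/24)*sqrt(193).


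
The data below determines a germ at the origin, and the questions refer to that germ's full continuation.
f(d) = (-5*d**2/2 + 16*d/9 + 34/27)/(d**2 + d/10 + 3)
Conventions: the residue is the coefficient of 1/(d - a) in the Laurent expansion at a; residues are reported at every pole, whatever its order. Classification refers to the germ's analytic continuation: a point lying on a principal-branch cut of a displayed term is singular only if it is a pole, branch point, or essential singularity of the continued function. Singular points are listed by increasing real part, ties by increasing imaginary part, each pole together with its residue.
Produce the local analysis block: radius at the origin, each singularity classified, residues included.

Denominator factor (d**2 + d/10 + 3): discriminant -1199/100, complex-conjugate roots (-1/20) + ((1/20)*sqrt(1199))*i and (-1/20) - ((1/20)*sqrt(1199))*i; poles of order 1, moduli sqrt(3) and sqrt(3).
The radius of convergence is the smallest modulus among the singular points: sqrt(3).
The factor d**2 + d/10 + 3 splits as (d - a)(d - a') with a = (-1/20) - ((1/20)*sqrt(1199))*i, a' = (-1/20) + ((1/20)*sqrt(1199))*i. At the order-1 pole a set g(d) = (d - a)*f(d) = [-5*d**2/2 + 16*d/9 + 34/27] / (d - a').
Simple pole: residue = g(a) at a = (-1/20) - ((1/20)*sqrt(1199))*i, which is (73/72) + ((18701/258984)*sqrt(1199))*i.
The factor d**2 + d/10 + 3 splits as (d - a)(d - a') with a = (-1/20) + ((1/20)*sqrt(1199))*i, a' = (-1/20) - ((1/20)*sqrt(1199))*i. At the order-1 pole a set g(d) = (d - a)*f(d) = [-5*d**2/2 + 16*d/9 + 34/27] / (d - a').
Simple pole: residue = g(a) at a = (-1/20) + ((1/20)*sqrt(1199))*i, which is (73/72) - ((18701/258984)*sqrt(1199))*i.
List the singular points by increasing real part (a conjugate pair: the negative imaginary part first).

Radius of convergence at 0: sqrt(3).
At (-1/20) - ((1/20)*sqrt(1199))*i: a pole of order 1; residue (73/72) + ((18701/258984)*sqrt(1199))*i.
At (-1/20) + ((1/20)*sqrt(1199))*i: a pole of order 1; residue (73/72) - ((18701/258984)*sqrt(1199))*i.
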